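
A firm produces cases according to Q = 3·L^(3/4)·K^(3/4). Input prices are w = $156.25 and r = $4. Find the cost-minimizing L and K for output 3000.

Cost minimization requires the marginal rate of technical substitution to equal the input-price ratio: MP_L/MP_K = w/r.
Here MP_L/MP_K = (3/4)·(K/L)/(3/4) = (K/L). Setting this equal to 156.25/4 = 39.0625 gives K = 39.0625L.
Substituting into Q = 3000: 3·L^(3/4)·(39.0625L)^(3/4) = 3000.
Solving, L = 16 and K = 625.

L* = 16, K* = 625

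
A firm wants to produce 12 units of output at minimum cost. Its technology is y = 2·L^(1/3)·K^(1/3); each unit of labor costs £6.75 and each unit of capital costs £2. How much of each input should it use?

L* = 8, K* = 27

Cost minimization requires the marginal rate of technical substitution to equal the input-price ratio: MP_L/MP_K = w/r.
Here MP_L/MP_K = (1/3)·(K/L)/(1/3) = (K/L). Setting this equal to 6.75/2 = 3.375 gives K = 3.375L.
Substituting into y = 12: 2·L^(1/3)·(3.375L)^(1/3) = 12.
Solving, L = 8 and K = 27.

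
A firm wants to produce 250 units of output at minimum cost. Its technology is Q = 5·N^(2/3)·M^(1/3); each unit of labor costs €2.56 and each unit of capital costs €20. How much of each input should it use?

Cost minimization requires the marginal rate of technical substitution to equal the input-price ratio: MP_N/MP_M = w/r.
Here MP_N/MP_M = (2/3)·(M/N)/(1/3) = 2·(M/N). Setting this equal to 2.56/20 = 0.128 gives M = 0.064N.
Substituting into Q = 250: 5·N^(2/3)·(0.064N)^(1/3) = 250.
Solving, N = 125 and M = 8.

N* = 125, M* = 8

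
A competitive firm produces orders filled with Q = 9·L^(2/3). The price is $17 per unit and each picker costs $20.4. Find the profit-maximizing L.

L* = 125

MP_L = (2/3)·9·L^(-1/3) = 6·L^(-1/3).
Profit maximization for a price taker requires P·MP_L = w: 17·6·L^(-1/3) = 20.4.
So L^(-1/3) = 0.2, which gives L = 125.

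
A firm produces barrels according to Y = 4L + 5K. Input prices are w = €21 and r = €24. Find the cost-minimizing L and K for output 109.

L* = 0, K* = 21.8

The inputs are perfect substitutes, so the firm uses whichever has the lower cost per unit of output.
Cost per unit of output via L is w/4 = 5.25; via K it is r/5 = 4.8. K is cheaper.
Producing Y = 109 with K alone: L = 0, K = 21.8.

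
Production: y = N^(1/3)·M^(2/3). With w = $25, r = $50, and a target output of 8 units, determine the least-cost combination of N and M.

Cost minimization requires the marginal rate of technical substitution to equal the input-price ratio: MP_N/MP_M = w/r.
Here MP_N/MP_M = (1/3)·(M/N)/(2/3) = 0.5·(M/N). Setting this equal to 25/50 = 0.5 gives M = N.
Substituting into y = 8: N^(1/3)·(N)^(2/3) = 8.
Solving, N = 8 and M = 8.

N* = 8, M* = 8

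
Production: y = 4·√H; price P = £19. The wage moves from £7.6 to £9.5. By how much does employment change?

From P·MP_H = w with MP_H = 2·H^(-1/2), the labor demand is H(w) = (38/w)^(2).
At w = 7.6: H = 25. At w = 9.5: H = 16.
ΔH = 16 − 25 = -9.

ΔH = -9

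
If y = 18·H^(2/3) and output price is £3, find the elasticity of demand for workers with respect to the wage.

MP_H = (2/3)·18·H^(-1/3), so P·MP_H = w gives 36·H^(-1/3) = w.
Solving, H(w) = (36/w)^(3). This is a constant-elasticity form: H ∝ w^(−3), so ε = −3.

ε = -3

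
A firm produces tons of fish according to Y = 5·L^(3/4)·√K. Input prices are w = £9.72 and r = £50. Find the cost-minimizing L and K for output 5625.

Cost minimization requires the marginal rate of technical substitution to equal the input-price ratio: MP_L/MP_K = w/r.
Here MP_L/MP_K = (3/4)·(K/L)/(1/2) = 1.5·(K/L). Setting this equal to 9.72/50 = 0.1944 gives K = 0.1296L.
Substituting into Y = 5625: 5·L^(3/4)·(0.1296L)^(1/2) = 5625.
Solving, L = 625 and K = 81.

L* = 625, K* = 81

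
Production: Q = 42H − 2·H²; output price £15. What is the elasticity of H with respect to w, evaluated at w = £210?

ε = -0.5

From P·MP_H = w with MP_H = 42 − 4H, labor demand is H(w) = (42 − w/15)/4.
dH/dw = −1/(60) = -1/60.
At w = 210, H = 7, so ε = (dH/dw)·(w/H) = (-1/60)·(210/7) = -0.5.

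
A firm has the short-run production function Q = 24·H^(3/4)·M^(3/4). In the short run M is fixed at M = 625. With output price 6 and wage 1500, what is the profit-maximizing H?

H* = 6561

With M = 625, MP_H = (3/4)·24·H^(-1/4)·625^(3/4) = 2250·H^(-1/4).
Profit maximization for a price taker requires P·MP_H = w: 6·2250·H^(-1/4) = 1500.
So H^(-1/4) = 1/9, which gives H = 6561.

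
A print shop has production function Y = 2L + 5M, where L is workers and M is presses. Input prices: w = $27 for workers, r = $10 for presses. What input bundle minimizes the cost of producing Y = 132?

The inputs are perfect substitutes, so the firm uses whichever has the lower cost per unit of output.
Cost per unit of output via L is w/2 = 13.5; via M it is r/5 = 2. M is cheaper.
Producing Y = 132 with M alone: L = 0, M = 26.4.

L* = 0, M* = 26.4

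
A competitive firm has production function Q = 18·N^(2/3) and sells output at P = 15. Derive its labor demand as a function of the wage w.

MP_N = (2/3)·18·N^(-1/3) = 12·N^(-1/3).
Setting P·MP_N = w: 180·N^(-1/3) = w.
Solving for N: N^(-1/3) = w/180, so N = (180/w)^(3).

N(w) = 5832000/w³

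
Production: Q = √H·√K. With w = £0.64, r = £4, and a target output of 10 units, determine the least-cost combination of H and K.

Cost minimization requires the marginal rate of technical substitution to equal the input-price ratio: MP_H/MP_K = w/r.
Here MP_H/MP_K = (1/2)·(K/H)/(1/2) = (K/H). Setting this equal to 0.64/4 = 0.16 gives K = 0.16H.
Substituting into Q = 10: H^(1/2)·(0.16H)^(1/2) = 10.
Solving, H = 25 and K = 4.

H* = 25, K* = 4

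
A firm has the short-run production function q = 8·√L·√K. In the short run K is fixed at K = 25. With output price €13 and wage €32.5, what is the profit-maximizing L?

L* = 64

With K = 25, MP_L = (1/2)·8·L^(-1/2)·25^(1/2) = 20·L^(-1/2).
Profit maximization for a price taker requires P·MP_L = w: 13·20·L^(-1/2) = 32.5.
So L^(-1/2) = 0.125, which gives L = 64.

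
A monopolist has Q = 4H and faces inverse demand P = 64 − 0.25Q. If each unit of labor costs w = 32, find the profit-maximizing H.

H* = 28

Marginal revenue from the inverse demand is MR = 64 − 0.5Q.
The marginal product is MP_H = 4.
A monopolist hires until marginal revenue product equals the wage: MR·MP_H = w.
(64 − 2H)·4 = 32, so H = 28.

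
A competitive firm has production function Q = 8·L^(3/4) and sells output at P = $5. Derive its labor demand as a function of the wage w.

MP_L = (3/4)·8·L^(-1/4) = 6·L^(-1/4).
Setting P·MP_L = w: 30·L^(-1/4) = w.
Solving for L: L^(-1/4) = w/30, so L = (30/w)^(4).

L(w) = 810000/w^(4)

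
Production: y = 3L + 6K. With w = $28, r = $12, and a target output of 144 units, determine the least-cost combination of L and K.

The inputs are perfect substitutes, so the firm uses whichever has the lower cost per unit of output.
Cost per unit of output via L is w/3 = 28/3; via K it is r/6 = 2. K is cheaper.
Producing y = 144 with K alone: L = 0, K = 24.

L* = 0, K* = 24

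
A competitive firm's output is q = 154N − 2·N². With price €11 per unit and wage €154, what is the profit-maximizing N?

N* = 35

The marginal product of N is MP_N = 154 − 4N.
A price-taking firm hires until the value of the marginal product equals the wage: P·MP_N = w, so 11·(154 − 4N) = 154.
Then 154 − 4N = 14, giving N = 35.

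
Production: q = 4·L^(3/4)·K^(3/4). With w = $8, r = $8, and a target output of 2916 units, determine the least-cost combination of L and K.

L* = 81, K* = 81

Cost minimization requires the marginal rate of technical substitution to equal the input-price ratio: MP_L/MP_K = w/r.
Here MP_L/MP_K = (3/4)·(K/L)/(3/4) = (K/L). Setting this equal to 8/8 = 1 gives K = L.
Substituting into q = 2916: 4·L^(3/4)·(L)^(3/4) = 2916.
Solving, L = 81 and K = 81.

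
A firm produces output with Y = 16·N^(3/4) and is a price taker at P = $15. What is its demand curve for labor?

N(w) = (180/w)^(4)

MP_N = (3/4)·16·N^(-1/4) = 12·N^(-1/4).
Setting P·MP_N = w: 180·N^(-1/4) = w.
Solving for N: N^(-1/4) = w/180, so N = (180/w)^(4).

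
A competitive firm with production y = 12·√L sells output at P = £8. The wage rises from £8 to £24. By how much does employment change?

From P·MP_L = w with MP_L = 6·L^(-1/2), the labor demand is L(w) = (48/w)^(2).
At w = 8: L = 36. At w = 24: L = 4.
ΔL = 4 − 36 = -32.

ΔL = -32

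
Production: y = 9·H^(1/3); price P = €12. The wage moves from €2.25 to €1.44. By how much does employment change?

ΔH = 61

From P·MP_H = w with MP_H = 3·H^(-2/3), the labor demand is H(w) = (36/w)^(3/2).
At w = 2.25: H = 64. At w = 1.44: H = 125.
ΔH = 125 − 64 = 61.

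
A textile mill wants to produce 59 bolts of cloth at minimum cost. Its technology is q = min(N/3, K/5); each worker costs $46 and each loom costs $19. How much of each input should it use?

With a fixed-proportions technology, the cost-minimizing bundle uses no slack in either input: N/3 = K/5 = q.
So N = 3·59 = 177 and K = 5·59 = 295.

N* = 177, K* = 295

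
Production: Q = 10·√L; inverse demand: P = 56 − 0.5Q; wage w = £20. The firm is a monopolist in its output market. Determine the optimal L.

L* = 16

Marginal revenue from the inverse demand is MR = 56 − Q.
The marginal product is MP_L = 5·L^(-1/2).
A monopolist hires until marginal revenue product equals the wage: MR·MP_L = w.
At L, Q = 10·√L. Substituting and solving: (56 − 10·√L)·5·L^(-1/2) = 20 gives L = 16.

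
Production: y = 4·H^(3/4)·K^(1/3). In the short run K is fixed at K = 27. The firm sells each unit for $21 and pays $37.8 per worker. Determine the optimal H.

H* = 625

With K = 27, MP_H = (3/4)·4·H^(-1/4)·27^(1/3) = 9·H^(-1/4).
Profit maximization for a price taker requires P·MP_H = w: 21·9·H^(-1/4) = 37.8.
So H^(-1/4) = 0.2, which gives H = 625.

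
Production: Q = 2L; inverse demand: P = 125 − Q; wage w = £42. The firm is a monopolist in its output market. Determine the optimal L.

L* = 26

Marginal revenue from the inverse demand is MR = 125 − 2Q.
The marginal product is MP_L = 2.
A monopolist hires until marginal revenue product equals the wage: MR·MP_L = w.
(125 − 4L)·2 = 42, so L = 26.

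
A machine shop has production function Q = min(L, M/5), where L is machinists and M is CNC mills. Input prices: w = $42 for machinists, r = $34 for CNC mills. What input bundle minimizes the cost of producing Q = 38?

With a fixed-proportions technology, the cost-minimizing bundle uses no slack in either input: L = M/5 = Q.
So L = 38 and M = 5·38 = 190.

L* = 38, M* = 190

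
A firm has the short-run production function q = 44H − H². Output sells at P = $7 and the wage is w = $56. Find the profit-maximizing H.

The marginal product of H is MP_H = 44 − 2H.
A price-taking firm hires until the value of the marginal product equals the wage: P·MP_H = w, so 7·(44 − 2H) = 56.
Then 44 − 2H = 8, giving H = 18.

H* = 18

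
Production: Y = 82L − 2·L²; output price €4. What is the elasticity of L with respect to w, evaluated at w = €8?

From P·MP_L = w with MP_L = 82 − 4L, labor demand is L(w) = (82 − w/4)/4.
dL/dw = −1/(16) = -0.0625.
At w = 8, L = 20, so ε = (dL/dw)·(w/L) = (-0.0625)·(8/20) = -0.025.

ε = -0.025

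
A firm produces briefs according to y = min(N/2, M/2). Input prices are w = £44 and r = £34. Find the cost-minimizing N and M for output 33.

With a fixed-proportions technology, the cost-minimizing bundle uses no slack in either input: N/2 = M/2 = y.
So N = 2·33 = 66 and M = 2·33 = 66.

N* = 66, M* = 66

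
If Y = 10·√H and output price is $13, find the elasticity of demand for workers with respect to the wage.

MP_H = (1/2)·10·H^(-1/2), so P·MP_H = w gives 65·H^(-1/2) = w.
Solving, H(w) = (65/w)^(2). This is a constant-elasticity form: H ∝ w^(−2), so ε = −2.

ε = -2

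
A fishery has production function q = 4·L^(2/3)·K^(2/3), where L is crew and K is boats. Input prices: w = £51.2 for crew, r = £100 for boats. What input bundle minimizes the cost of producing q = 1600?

Cost minimization requires the marginal rate of technical substitution to equal the input-price ratio: MP_L/MP_K = w/r.
Here MP_L/MP_K = (2/3)·(K/L)/(2/3) = (K/L). Setting this equal to 51.2/100 = 0.512 gives K = 0.512L.
Substituting into q = 1600: 4·L^(2/3)·(0.512L)^(2/3) = 1600.
Solving, L = 125 and K = 64.

L* = 125, K* = 64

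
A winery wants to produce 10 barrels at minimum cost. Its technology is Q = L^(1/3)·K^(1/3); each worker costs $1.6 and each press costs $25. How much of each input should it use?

L* = 125, K* = 8

Cost minimization requires the marginal rate of technical substitution to equal the input-price ratio: MP_L/MP_K = w/r.
Here MP_L/MP_K = (1/3)·(K/L)/(1/3) = (K/L). Setting this equal to 1.6/25 = 0.064 gives K = 0.064L.
Substituting into Q = 10: L^(1/3)·(0.064L)^(1/3) = 10.
Solving, L = 125 and K = 8.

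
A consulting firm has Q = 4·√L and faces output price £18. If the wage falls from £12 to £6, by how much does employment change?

ΔL = 27

From P·MP_L = w with MP_L = 2·L^(-1/2), the labor demand is L(w) = (36/w)^(2).
At w = 12: L = 9. At w = 6: L = 36.
ΔL = 36 − 9 = 27.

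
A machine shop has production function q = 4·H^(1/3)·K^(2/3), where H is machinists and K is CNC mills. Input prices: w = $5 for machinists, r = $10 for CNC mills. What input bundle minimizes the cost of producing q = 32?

H* = 8, K* = 8

Cost minimization requires the marginal rate of technical substitution to equal the input-price ratio: MP_H/MP_K = w/r.
Here MP_H/MP_K = (1/3)·(K/H)/(2/3) = 0.5·(K/H). Setting this equal to 5/10 = 0.5 gives K = H.
Substituting into q = 32: 4·H^(1/3)·(H)^(2/3) = 32.
Solving, H = 8 and K = 8.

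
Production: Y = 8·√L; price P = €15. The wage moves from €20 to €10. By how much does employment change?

From P·MP_L = w with MP_L = 4·L^(-1/2), the labor demand is L(w) = (60/w)^(2).
At w = 20: L = 9. At w = 10: L = 36.
ΔL = 36 − 9 = 27.

ΔL = 27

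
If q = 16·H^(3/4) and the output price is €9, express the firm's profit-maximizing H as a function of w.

MP_H = (3/4)·16·H^(-1/4) = 12·H^(-1/4).
Setting P·MP_H = w: 108·H^(-1/4) = w.
Solving for H: H^(-1/4) = w/108, so H = (108/w)^(4).

H(w) = (108/w)^(4)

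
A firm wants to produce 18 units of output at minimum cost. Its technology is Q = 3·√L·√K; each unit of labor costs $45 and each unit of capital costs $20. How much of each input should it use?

Cost minimization requires the marginal rate of technical substitution to equal the input-price ratio: MP_L/MP_K = w/r.
Here MP_L/MP_K = (1/2)·(K/L)/(1/2) = (K/L). Setting this equal to 45/20 = 2.25 gives K = 2.25L.
Substituting into Q = 18: 3·L^(1/2)·(2.25L)^(1/2) = 18.
Solving, L = 4 and K = 9.

L* = 4, K* = 9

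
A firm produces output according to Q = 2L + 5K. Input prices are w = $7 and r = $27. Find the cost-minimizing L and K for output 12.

The inputs are perfect substitutes, so the firm uses whichever has the lower cost per unit of output.
Cost per unit of output via L is w/2 = 3.5; via K it is r/5 = 5.4. L is cheaper.
Producing Q = 12 with L alone: L = 6, K = 0.

L* = 6, K* = 0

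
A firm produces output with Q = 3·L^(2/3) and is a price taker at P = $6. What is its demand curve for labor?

L(w) = 1728/w³

MP_L = (2/3)·3·L^(-1/3) = 2·L^(-1/3).
Setting P·MP_L = w: 12·L^(-1/3) = w.
Solving for L: L^(-1/3) = w/12, so L = (12/w)^(3).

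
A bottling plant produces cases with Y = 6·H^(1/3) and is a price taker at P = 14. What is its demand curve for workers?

H(w) = (28/w)^(3/2)

MP_H = (1/3)·6·H^(-2/3) = 2·H^(-2/3).
Setting P·MP_H = w: 28·H^(-2/3) = w.
Solving for H: H^(-2/3) = w/28, so H = (28/w)^(3/2).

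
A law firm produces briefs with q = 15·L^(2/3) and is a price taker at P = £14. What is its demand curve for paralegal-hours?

MP_L = (2/3)·15·L^(-1/3) = 10·L^(-1/3).
Setting P·MP_L = w: 140·L^(-1/3) = w.
Solving for L: L^(-1/3) = w/140, so L = (140/w)^(3).

L(w) = 2744000/w³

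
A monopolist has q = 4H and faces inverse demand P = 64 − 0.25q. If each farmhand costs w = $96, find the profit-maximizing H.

Marginal revenue from the inverse demand is MR = 64 − 0.5q.
The marginal product is MP_H = 4.
A monopolist hires until marginal revenue product equals the wage: MR·MP_H = w.
(64 − 2H)·4 = 96, so H = 20.

H* = 20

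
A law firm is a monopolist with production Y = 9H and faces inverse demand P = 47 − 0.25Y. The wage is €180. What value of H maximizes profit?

H* = 6

Marginal revenue from the inverse demand is MR = 47 − 0.5Y.
The marginal product is MP_H = 9.
A monopolist hires until marginal revenue product equals the wage: MR·MP_H = w.
(47 − 4.5H)·9 = 180, so H = 6.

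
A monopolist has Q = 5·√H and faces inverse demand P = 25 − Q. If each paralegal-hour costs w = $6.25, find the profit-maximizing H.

H* = 4

Marginal revenue from the inverse demand is MR = 25 − 2Q.
The marginal product is MP_H = 2.5·H^(-1/2).
A monopolist hires until marginal revenue product equals the wage: MR·MP_H = w.
At H, Q = 5·√H. Substituting and solving: (25 − 10·√H)·2.5·H^(-1/2) = 6.25 gives H = 4.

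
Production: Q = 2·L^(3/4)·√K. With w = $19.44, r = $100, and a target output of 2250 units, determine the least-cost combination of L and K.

L* = 625, K* = 81

Cost minimization requires the marginal rate of technical substitution to equal the input-price ratio: MP_L/MP_K = w/r.
Here MP_L/MP_K = (3/4)·(K/L)/(1/2) = 1.5·(K/L). Setting this equal to 19.44/100 = 0.1944 gives K = 0.1296L.
Substituting into Q = 2250: 2·L^(3/4)·(0.1296L)^(1/2) = 2250.
Solving, L = 625 and K = 81.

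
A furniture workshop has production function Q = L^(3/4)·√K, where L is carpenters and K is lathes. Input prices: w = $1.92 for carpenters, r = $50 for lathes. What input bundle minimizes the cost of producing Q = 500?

L* = 625, K* = 16

Cost minimization requires the marginal rate of technical substitution to equal the input-price ratio: MP_L/MP_K = w/r.
Here MP_L/MP_K = (3/4)·(K/L)/(1/2) = 1.5·(K/L). Setting this equal to 1.92/50 = 0.0384 gives K = 0.0256L.
Substituting into Q = 500: L^(3/4)·(0.0256L)^(1/2) = 500.
Solving, L = 625 and K = 16.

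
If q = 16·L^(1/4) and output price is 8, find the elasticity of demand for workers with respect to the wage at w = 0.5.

MP_L = (1/4)·16·L^(-3/4), so P·MP_L = w gives 32·L^(-3/4) = w.
Solving, L(w) = (32/w)^(4/3). This is a constant-elasticity form: L ∝ w^(−4/3), so ε = −4/3.

ε = -4/3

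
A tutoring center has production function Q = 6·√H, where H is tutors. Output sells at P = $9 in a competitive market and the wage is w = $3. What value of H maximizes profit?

H* = 81

MP_H = (1/2)·6·H^(-1/2) = 3·H^(-1/2).
Profit maximization for a price taker requires P·MP_H = w: 9·3·H^(-1/2) = 3.
So H^(-1/2) = 1/9, which gives H = 81.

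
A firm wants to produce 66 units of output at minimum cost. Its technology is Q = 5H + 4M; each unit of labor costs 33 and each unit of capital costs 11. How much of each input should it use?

The inputs are perfect substitutes, so the firm uses whichever has the lower cost per unit of output.
Cost per unit of output via H is w/5 = 6.6; via M it is r/4 = 2.75. M is cheaper.
Producing Q = 66 with M alone: H = 0, M = 16.5.

H* = 0, M* = 16.5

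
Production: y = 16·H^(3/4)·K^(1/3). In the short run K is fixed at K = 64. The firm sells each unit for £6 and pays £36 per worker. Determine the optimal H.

H* = 4096

With K = 64, MP_H = (3/4)·16·H^(-1/4)·64^(1/3) = 48·H^(-1/4).
Profit maximization for a price taker requires P·MP_H = w: 6·48·H^(-1/4) = 36.
So H^(-1/4) = 0.125, which gives H = 4096.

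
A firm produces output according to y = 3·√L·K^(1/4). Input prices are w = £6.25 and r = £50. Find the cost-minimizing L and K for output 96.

L* = 256, K* = 16

Cost minimization requires the marginal rate of technical substitution to equal the input-price ratio: MP_L/MP_K = w/r.
Here MP_L/MP_K = (1/2)·(K/L)/(1/4) = 2·(K/L). Setting this equal to 6.25/50 = 0.125 gives K = 0.0625L.
Substituting into y = 96: 3·L^(1/2)·(0.0625L)^(1/4) = 96.
Solving, L = 256 and K = 16.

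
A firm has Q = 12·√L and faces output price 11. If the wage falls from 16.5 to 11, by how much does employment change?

From P·MP_L = w with MP_L = 6·L^(-1/2), the labor demand is L(w) = (66/w)^(2).
At w = 16.5: L = 16. At w = 11: L = 36.
ΔL = 36 − 16 = 20.

ΔL = 20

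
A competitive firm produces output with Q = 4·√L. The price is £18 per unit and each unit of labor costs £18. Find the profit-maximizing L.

L* = 4

MP_L = (1/2)·4·L^(-1/2) = 2·L^(-1/2).
Profit maximization for a price taker requires P·MP_L = w: 18·2·L^(-1/2) = 18.
So L^(-1/2) = 0.5, which gives L = 4.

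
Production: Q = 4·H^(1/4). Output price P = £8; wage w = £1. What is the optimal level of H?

MP_H = (1/4)·4·H^(-3/4) = H^(-3/4).
Profit maximization for a price taker requires P·MP_H = w: 8·H^(-3/4) = 1.
So H^(-3/4) = 0.125, which gives H = 16.

H* = 16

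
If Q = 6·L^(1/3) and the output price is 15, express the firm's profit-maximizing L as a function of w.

MP_L = (1/3)·6·L^(-2/3) = 2·L^(-2/3).
Setting P·MP_L = w: 30·L^(-2/3) = w.
Solving for L: L^(-2/3) = w/30, so L = (30/w)^(3/2).

L(w) = (30/w)^(3/2)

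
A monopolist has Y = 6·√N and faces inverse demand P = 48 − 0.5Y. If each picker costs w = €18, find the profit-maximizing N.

N* = 16

Marginal revenue from the inverse demand is MR = 48 − Y.
The marginal product is MP_N = 3·N^(-1/2).
A monopolist hires until marginal revenue product equals the wage: MR·MP_N = w.
At N, Y = 6·√N. Substituting and solving: (48 − 6·√N)·3·N^(-1/2) = 18 gives N = 16.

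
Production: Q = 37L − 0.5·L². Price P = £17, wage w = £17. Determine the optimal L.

The marginal product of L is MP_L = 37 − L.
A price-taking firm hires until the value of the marginal product equals the wage: P·MP_L = w, so 17·(37 − L) = 17.
Then 37 − L = 1, giving L = 36.

L* = 36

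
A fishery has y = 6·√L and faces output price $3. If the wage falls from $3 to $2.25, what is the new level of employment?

From P·MP_L = w with MP_L = 3·L^(-1/2), the labor demand is L(w) = (9/w)^(2).
At w = 3: L = 9. At w = 2.25: L = 16.

L* = 16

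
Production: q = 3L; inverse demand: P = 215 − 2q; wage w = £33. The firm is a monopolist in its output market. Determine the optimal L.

L* = 17

Marginal revenue from the inverse demand is MR = 215 − 4q.
The marginal product is MP_L = 3.
A monopolist hires until marginal revenue product equals the wage: MR·MP_L = w.
(215 − 12L)·3 = 33, so L = 17.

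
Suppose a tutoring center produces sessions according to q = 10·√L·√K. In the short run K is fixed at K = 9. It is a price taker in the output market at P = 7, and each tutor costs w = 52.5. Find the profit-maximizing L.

With K = 9, MP_L = (1/2)·10·L^(-1/2)·9^(1/2) = 15·L^(-1/2).
Profit maximization for a price taker requires P·MP_L = w: 7·15·L^(-1/2) = 52.5.
So L^(-1/2) = 0.5, which gives L = 4.

L* = 4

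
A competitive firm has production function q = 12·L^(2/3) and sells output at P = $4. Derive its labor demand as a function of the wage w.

MP_L = (2/3)·12·L^(-1/3) = 8·L^(-1/3).
Setting P·MP_L = w: 32·L^(-1/3) = w.
Solving for L: L^(-1/3) = w/32, so L = (32/w)^(3).

L(w) = 32768/w³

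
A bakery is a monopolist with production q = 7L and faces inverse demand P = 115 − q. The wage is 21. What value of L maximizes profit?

Marginal revenue from the inverse demand is MR = 115 − 2q.
The marginal product is MP_L = 7.
A monopolist hires until marginal revenue product equals the wage: MR·MP_L = w.
(115 − 14L)·7 = 21, so L = 8.

L* = 8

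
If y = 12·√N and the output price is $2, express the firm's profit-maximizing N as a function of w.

MP_N = (1/2)·12·N^(-1/2) = 6·N^(-1/2).
Setting P·MP_N = w: 12·N^(-1/2) = w.
Solving for N: N^(-1/2) = w/12, so N = (12/w)^(2).

N(w) = 144/w²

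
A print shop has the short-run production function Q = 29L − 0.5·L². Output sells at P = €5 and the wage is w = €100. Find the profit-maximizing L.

L* = 9

The marginal product of L is MP_L = 29 − L.
A price-taking firm hires until the value of the marginal product equals the wage: P·MP_L = w, so 5·(29 − L) = 100.
Then 29 − L = 20, giving L = 9.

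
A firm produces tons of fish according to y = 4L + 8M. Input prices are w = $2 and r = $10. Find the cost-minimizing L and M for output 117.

L* = 29.25, M* = 0

The inputs are perfect substitutes, so the firm uses whichever has the lower cost per unit of output.
Cost per unit of output via L is w/4 = 0.5; via M it is r/8 = 1.25. L is cheaper.
Producing y = 117 with L alone: L = 29.25, M = 0.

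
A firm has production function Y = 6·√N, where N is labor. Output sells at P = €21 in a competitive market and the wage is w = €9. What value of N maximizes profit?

N* = 49

MP_N = (1/2)·6·N^(-1/2) = 3·N^(-1/2).
Profit maximization for a price taker requires P·MP_N = w: 21·3·N^(-1/2) = 9.
So N^(-1/2) = 1/7, which gives N = 49.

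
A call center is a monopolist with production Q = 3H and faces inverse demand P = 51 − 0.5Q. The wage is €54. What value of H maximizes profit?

Marginal revenue from the inverse demand is MR = 51 − Q.
The marginal product is MP_H = 3.
A monopolist hires until marginal revenue product equals the wage: MR·MP_H = w.
(51 − 3H)·3 = 54, so H = 11.

H* = 11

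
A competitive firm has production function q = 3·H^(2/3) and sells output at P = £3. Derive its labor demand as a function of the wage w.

H(w) = 216/w³

MP_H = (2/3)·3·H^(-1/3) = 2·H^(-1/3).
Setting P·MP_H = w: 6·H^(-1/3) = w.
Solving for H: H^(-1/3) = w/6, so H = (6/w)^(3).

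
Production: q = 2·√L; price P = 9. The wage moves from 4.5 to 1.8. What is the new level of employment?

From P·MP_L = w with MP_L = L^(-1/2), the labor demand is L(w) = (9/w)^(2).
At w = 4.5: L = 4. At w = 1.8: L = 25.

L* = 25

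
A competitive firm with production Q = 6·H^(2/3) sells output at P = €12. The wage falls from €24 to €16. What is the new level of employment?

H* = 27

From P·MP_H = w with MP_H = 4·H^(-1/3), the labor demand is H(w) = (48/w)^(3).
At w = 24: H = 8. At w = 16: H = 27.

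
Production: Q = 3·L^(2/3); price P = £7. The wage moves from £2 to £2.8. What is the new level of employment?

L* = 125

From P·MP_L = w with MP_L = 2·L^(-1/3), the labor demand is L(w) = (14/w)^(3).
At w = 2: L = 343. At w = 2.8: L = 125.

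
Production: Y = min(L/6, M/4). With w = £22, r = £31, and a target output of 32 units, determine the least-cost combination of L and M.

With a fixed-proportions technology, the cost-minimizing bundle uses no slack in either input: L/6 = M/4 = Y.
So L = 6·32 = 192 and M = 4·32 = 128.

L* = 192, M* = 128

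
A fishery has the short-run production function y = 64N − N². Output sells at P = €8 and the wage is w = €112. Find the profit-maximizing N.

The marginal product of N is MP_N = 64 − 2N.
A price-taking firm hires until the value of the marginal product equals the wage: P·MP_N = w, so 8·(64 − 2N) = 112.
Then 64 − 2N = 14, giving N = 25.

N* = 25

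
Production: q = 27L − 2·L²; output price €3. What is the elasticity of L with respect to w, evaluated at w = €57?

From P·MP_L = w with MP_L = 27 − 4L, labor demand is L(w) = (27 − w/3)/4.
dL/dw = −1/(12) = -1/12.
At w = 57, L = 2, so ε = (dL/dw)·(w/L) = (-1/12)·(57/2) = -2.375.

ε = -2.375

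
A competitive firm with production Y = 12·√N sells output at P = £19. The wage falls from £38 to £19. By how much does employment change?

ΔN = 27

From P·MP_N = w with MP_N = 6·N^(-1/2), the labor demand is N(w) = (114/w)^(2).
At w = 38: N = 9. At w = 19: N = 36.
ΔN = 36 − 9 = 27.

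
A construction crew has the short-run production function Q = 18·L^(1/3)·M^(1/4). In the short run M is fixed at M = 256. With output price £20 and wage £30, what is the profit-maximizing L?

L* = 64

With M = 256, MP_L = (1/3)·18·L^(-2/3)·256^(1/4) = 24·L^(-2/3).
Profit maximization for a price taker requires P·MP_L = w: 20·24·L^(-2/3) = 30.
So L^(-2/3) = 0.0625, which gives L = 64.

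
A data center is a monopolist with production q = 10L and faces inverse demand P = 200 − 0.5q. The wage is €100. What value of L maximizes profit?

L* = 19

Marginal revenue from the inverse demand is MR = 200 − q.
The marginal product is MP_L = 10.
A monopolist hires until marginal revenue product equals the wage: MR·MP_L = w.
(200 − 10L)·10 = 100, so L = 19.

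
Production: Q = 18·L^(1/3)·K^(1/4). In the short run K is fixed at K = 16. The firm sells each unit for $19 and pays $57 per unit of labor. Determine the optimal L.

L* = 8

With K = 16, MP_L = (1/3)·18·L^(-2/3)·16^(1/4) = 12·L^(-2/3).
Profit maximization for a price taker requires P·MP_L = w: 19·12·L^(-2/3) = 57.
So L^(-2/3) = 0.25, which gives L = 8.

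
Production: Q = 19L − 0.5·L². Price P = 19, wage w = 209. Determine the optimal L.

The marginal product of L is MP_L = 19 − L.
A price-taking firm hires until the value of the marginal product equals the wage: P·MP_L = w, so 19·(19 − L) = 209.
Then 19 − L = 11, giving L = 8.

L* = 8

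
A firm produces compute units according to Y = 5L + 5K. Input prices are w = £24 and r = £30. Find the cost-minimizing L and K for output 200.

L* = 40, K* = 0

The inputs are perfect substitutes, so the firm uses whichever has the lower cost per unit of output.
Cost per unit of output via L is w/5 = 4.8; via K it is r/5 = 6. L is cheaper.
Producing Y = 200 with L alone: L = 40, K = 0.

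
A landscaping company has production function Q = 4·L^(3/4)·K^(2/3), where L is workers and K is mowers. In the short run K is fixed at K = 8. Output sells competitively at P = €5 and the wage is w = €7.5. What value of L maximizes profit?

L* = 4096

With K = 8, MP_L = (3/4)·4·L^(-1/4)·8^(2/3) = 12·L^(-1/4).
Profit maximization for a price taker requires P·MP_L = w: 5·12·L^(-1/4) = 7.5.
So L^(-1/4) = 0.125, which gives L = 4096.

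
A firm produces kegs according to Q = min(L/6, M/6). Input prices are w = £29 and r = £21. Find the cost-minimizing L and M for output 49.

L* = 294, M* = 294

With a fixed-proportions technology, the cost-minimizing bundle uses no slack in either input: L/6 = M/6 = Q.
So L = 6·49 = 294 and M = 6·49 = 294.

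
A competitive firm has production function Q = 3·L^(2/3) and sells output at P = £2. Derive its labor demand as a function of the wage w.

L(w) = 64/w³

MP_L = (2/3)·3·L^(-1/3) = 2·L^(-1/3).
Setting P·MP_L = w: 4·L^(-1/3) = w.
Solving for L: L^(-1/3) = w/4, so L = (4/w)^(3).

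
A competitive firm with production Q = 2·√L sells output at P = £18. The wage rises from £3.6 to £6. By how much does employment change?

ΔL = -16

From P·MP_L = w with MP_L = L^(-1/2), the labor demand is L(w) = (18/w)^(2).
At w = 3.6: L = 25. At w = 6: L = 9.
ΔL = 9 − 25 = -16.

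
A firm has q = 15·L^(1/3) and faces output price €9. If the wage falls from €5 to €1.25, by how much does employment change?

ΔL = 189

From P·MP_L = w with MP_L = 5·L^(-2/3), the labor demand is L(w) = (45/w)^(3/2).
At w = 5: L = 27. At w = 1.25: L = 216.
ΔL = 216 − 27 = 189.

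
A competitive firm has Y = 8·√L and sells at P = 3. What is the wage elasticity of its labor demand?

MP_L = (1/2)·8·L^(-1/2), so P·MP_L = w gives 12·L^(-1/2) = w.
Solving, L(w) = (12/w)^(2). This is a constant-elasticity form: L ∝ w^(−2), so ε = −2.

ε = -2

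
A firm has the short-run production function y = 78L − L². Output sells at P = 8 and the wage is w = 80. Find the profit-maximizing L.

L* = 34

The marginal product of L is MP_L = 78 − 2L.
A price-taking firm hires until the value of the marginal product equals the wage: P·MP_L = w, so 8·(78 − 2L) = 80.
Then 78 − 2L = 10, giving L = 34.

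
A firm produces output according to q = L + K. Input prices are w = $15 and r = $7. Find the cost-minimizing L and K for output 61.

L* = 0, K* = 61

The inputs are perfect substitutes, so the firm uses whichever has the lower cost per unit of output.
Cost per unit of output via L is 15; via K it is 7. K is cheaper.
Producing q = 61 with K alone: L = 0, K = 61.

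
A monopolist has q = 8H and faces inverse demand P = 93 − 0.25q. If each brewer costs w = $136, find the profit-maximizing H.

H* = 19

Marginal revenue from the inverse demand is MR = 93 − 0.5q.
The marginal product is MP_H = 8.
A monopolist hires until marginal revenue product equals the wage: MR·MP_H = w.
(93 − 4H)·8 = 136, so H = 19.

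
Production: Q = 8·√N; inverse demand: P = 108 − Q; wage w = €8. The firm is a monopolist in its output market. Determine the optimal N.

Marginal revenue from the inverse demand is MR = 108 − 2Q.
The marginal product is MP_N = 4·N^(-1/2).
A monopolist hires until marginal revenue product equals the wage: MR·MP_N = w.
At N, Q = 8·√N. Substituting and solving: (108 − 16·√N)·4·N^(-1/2) = 8 gives N = 36.

N* = 36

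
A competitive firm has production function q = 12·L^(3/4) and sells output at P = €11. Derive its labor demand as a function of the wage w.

L(w) = (99/w)^(4)

MP_L = (3/4)·12·L^(-1/4) = 9·L^(-1/4).
Setting P·MP_L = w: 99·L^(-1/4) = w.
Solving for L: L^(-1/4) = w/99, so L = (99/w)^(4).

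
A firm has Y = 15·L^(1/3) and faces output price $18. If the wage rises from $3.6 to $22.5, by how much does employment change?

ΔL = -117

From P·MP_L = w with MP_L = 5·L^(-2/3), the labor demand is L(w) = (90/w)^(3/2).
At w = 3.6: L = 125. At w = 22.5: L = 8.
ΔL = 8 − 125 = -117.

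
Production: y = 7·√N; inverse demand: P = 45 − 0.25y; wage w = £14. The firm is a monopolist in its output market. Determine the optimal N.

N* = 36

Marginal revenue from the inverse demand is MR = 45 − 0.5y.
The marginal product is MP_N = 3.5·N^(-1/2).
A monopolist hires until marginal revenue product equals the wage: MR·MP_N = w.
At N, y = 7·√N. Substituting and solving: (45 − 3.5·√N)·3.5·N^(-1/2) = 14 gives N = 36.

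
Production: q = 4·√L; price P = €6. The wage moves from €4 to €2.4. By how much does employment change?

ΔL = 16

From P·MP_L = w with MP_L = 2·L^(-1/2), the labor demand is L(w) = (12/w)^(2).
At w = 4: L = 9. At w = 2.4: L = 25.
ΔL = 25 − 9 = 16.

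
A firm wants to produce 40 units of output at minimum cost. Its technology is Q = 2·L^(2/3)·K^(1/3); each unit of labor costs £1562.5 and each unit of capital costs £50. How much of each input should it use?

Cost minimization requires the marginal rate of technical substitution to equal the input-price ratio: MP_L/MP_K = w/r.
Here MP_L/MP_K = (2/3)·(K/L)/(1/3) = 2·(K/L). Setting this equal to 1562.5/50 = 31.25 gives K = 15.625L.
Substituting into Q = 40: 2·L^(2/3)·(15.625L)^(1/3) = 40.
Solving, L = 8 and K = 125.

L* = 8, K* = 125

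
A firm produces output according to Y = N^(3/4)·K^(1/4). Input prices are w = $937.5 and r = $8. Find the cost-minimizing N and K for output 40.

Cost minimization requires the marginal rate of technical substitution to equal the input-price ratio: MP_N/MP_K = w/r.
Here MP_N/MP_K = (3/4)·(K/N)/(1/4) = 3·(K/N). Setting this equal to 937.5/8 = 117.1875 gives K = 39.0625N.
Substituting into Y = 40: N^(3/4)·(39.0625N)^(1/4) = 40.
Solving, N = 16 and K = 625.

N* = 16, K* = 625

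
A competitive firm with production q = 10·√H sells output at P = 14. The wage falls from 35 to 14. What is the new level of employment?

From P·MP_H = w with MP_H = 5·H^(-1/2), the labor demand is H(w) = (70/w)^(2).
At w = 35: H = 4. At w = 14: H = 25.

H* = 25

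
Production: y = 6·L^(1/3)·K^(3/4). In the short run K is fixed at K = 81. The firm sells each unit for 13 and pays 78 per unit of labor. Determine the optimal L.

L* = 27

With K = 81, MP_L = (1/3)·6·L^(-2/3)·81^(3/4) = 54·L^(-2/3).
Profit maximization for a price taker requires P·MP_L = w: 13·54·L^(-2/3) = 78.
So L^(-2/3) = 1/9, which gives L = 27.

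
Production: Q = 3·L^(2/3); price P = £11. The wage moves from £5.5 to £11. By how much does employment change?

From P·MP_L = w with MP_L = 2·L^(-1/3), the labor demand is L(w) = (22/w)^(3).
At w = 5.5: L = 64. At w = 11: L = 8.
ΔL = 8 − 64 = -56.

ΔL = -56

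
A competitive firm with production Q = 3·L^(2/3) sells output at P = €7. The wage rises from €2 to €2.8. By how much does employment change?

From P·MP_L = w with MP_L = 2·L^(-1/3), the labor demand is L(w) = (14/w)^(3).
At w = 2: L = 343. At w = 2.8: L = 125.
ΔL = 125 − 343 = -218.

ΔL = -218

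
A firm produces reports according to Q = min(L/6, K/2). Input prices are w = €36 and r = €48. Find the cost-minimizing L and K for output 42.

With a fixed-proportions technology, the cost-minimizing bundle uses no slack in either input: L/6 = K/2 = Q.
So L = 6·42 = 252 and K = 2·42 = 84.

L* = 252, K* = 84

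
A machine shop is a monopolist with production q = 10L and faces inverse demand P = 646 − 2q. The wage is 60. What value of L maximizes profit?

Marginal revenue from the inverse demand is MR = 646 − 4q.
The marginal product is MP_L = 10.
A monopolist hires until marginal revenue product equals the wage: MR·MP_L = w.
(646 − 40L)·10 = 60, so L = 16.

L* = 16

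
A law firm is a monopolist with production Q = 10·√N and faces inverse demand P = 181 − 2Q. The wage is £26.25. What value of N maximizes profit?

Marginal revenue from the inverse demand is MR = 181 − 4Q.
The marginal product is MP_N = 5·N^(-1/2).
A monopolist hires until marginal revenue product equals the wage: MR·MP_N = w.
At N, Q = 10·√N. Substituting and solving: (181 − 40·√N)·5·N^(-1/2) = 26.25 gives N = 16.

N* = 16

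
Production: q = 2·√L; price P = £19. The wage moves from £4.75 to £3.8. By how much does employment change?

From P·MP_L = w with MP_L = L^(-1/2), the labor demand is L(w) = (19/w)^(2).
At w = 4.75: L = 16. At w = 3.8: L = 25.
ΔL = 25 − 16 = 9.

ΔL = 9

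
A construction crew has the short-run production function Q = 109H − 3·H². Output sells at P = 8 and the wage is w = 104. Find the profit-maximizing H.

The marginal product of H is MP_H = 109 − 6H.
A price-taking firm hires until the value of the marginal product equals the wage: P·MP_H = w, so 8·(109 − 6H) = 104.
Then 109 − 6H = 13, giving H = 16.

H* = 16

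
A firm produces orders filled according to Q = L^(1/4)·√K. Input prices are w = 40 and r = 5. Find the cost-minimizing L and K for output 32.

L* = 16, K* = 256

Cost minimization requires the marginal rate of technical substitution to equal the input-price ratio: MP_L/MP_K = w/r.
Here MP_L/MP_K = (1/4)·(K/L)/(1/2) = 0.5·(K/L). Setting this equal to 40/5 = 8 gives K = 16L.
Substituting into Q = 32: L^(1/4)·(16L)^(1/2) = 32.
Solving, L = 16 and K = 256.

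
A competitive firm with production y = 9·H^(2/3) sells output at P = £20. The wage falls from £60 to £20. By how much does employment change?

ΔH = 208

From P·MP_H = w with MP_H = 6·H^(-1/3), the labor demand is H(w) = (120/w)^(3).
At w = 60: H = 8. At w = 20: H = 216.
ΔH = 216 − 8 = 208.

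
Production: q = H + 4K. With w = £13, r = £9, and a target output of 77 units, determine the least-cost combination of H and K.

H* = 0, K* = 19.25

The inputs are perfect substitutes, so the firm uses whichever has the lower cost per unit of output.
Cost per unit of output via H is 13; via K it is 2.25. K is cheaper.
Producing q = 77 with K alone: H = 0, K = 19.25.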